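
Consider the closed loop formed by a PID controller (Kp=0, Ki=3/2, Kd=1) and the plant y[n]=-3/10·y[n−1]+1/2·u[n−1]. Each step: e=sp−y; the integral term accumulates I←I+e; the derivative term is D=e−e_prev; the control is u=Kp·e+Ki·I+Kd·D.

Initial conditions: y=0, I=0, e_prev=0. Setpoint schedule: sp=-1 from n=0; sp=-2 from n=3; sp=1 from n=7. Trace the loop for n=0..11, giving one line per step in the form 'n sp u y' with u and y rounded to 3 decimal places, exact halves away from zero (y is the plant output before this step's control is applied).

0 -1 -2.500 0.000
1 -1 0.125 -1.250
2 -1 -4.969 0.438
3 -2 -0.305 -2.616
4 -2 -9.554 0.632
5 -2 3.743 -4.967
6 -2 -18.227 3.362
7 1 23.268 -10.122
8 1 -38.514 14.671
9 1 61.595 -23.658
10 1 -93.629 37.895
11 1 152.776 -58.183

(exact arithmetic carried between steps; '≈' marks a value shown rounded to 6 d.p. or computed from one; I and e_prev carry over from the previous line; the table rounds u and y to 3 d.p., halves away from zero)
n=0: y=0, sp=-1, e=sp−y=-1; I=-1, D=e−e_prev=-1; u=0·(-1)+3/2·(-1)+1·(-1)=-2.5; next y=-3/10·0+1/2·(-2.5)=-1.25
n=1: y=-1.25, sp=-1, e=sp−y=0.25; I=-0.75, D=e−e_prev=1.25; u=0·0.25+3/2·(-0.75)+1·1.25=0.125; next y=-3/10·(-1.25)+1/2·0.125=0.4375
n=2: y=0.4375, sp=-1, e=sp−y=-1.4375; I=-2.1875, D=e−e_prev=-1.6875; u=0·(-1.4375)+3/2·(-2.1875)+1·(-1.6875)=-4.96875; next y=-3/10·0.4375+1/2·(-4.96875)=-2.615625
n=3: y=-2.615625, sp=-2, e=sp−y=0.615625; I=-1.571875, D=e−e_prev=2.053125; u=0·0.615625+3/2·(-1.571875)+1·2.053125≈-0.304688; next y=-3/10·(-2.615625)+1/2·(-0.304688)≈0.632344
n=4: y≈0.632344, sp=-2, e=sp−y≈-2.632344; I≈-4.204219, D=e−e_prev≈-3.247969; u=0·(-2.632344)+3/2·(-4.204219)+1·(-3.247969)≈-9.554297; next y=-3/10·0.632344+1/2·(-9.554297)≈-4.966852
n=5: y≈-4.966852, sp=-2, e=sp−y≈2.966852; I≈-1.237367, D=e−e_prev≈5.599195; u=0·2.966852+3/2·(-1.237367)+1·5.599195≈3.743145; next y=-3/10·(-4.966852)+1/2·3.743145≈3.361628
n=6: y≈3.361628, sp=-2, e=sp−y≈-5.361628; I≈-6.598995, D=e−e_prev≈-8.328479; u=0·(-5.361628)+3/2·(-6.598995)+1·(-8.328479)≈-18.226972; next y=-3/10·3.361628+1/2·(-18.226972)≈-10.121974
n=7: y≈-10.121974, sp=1, e=sp−y≈11.121974; I≈4.522979, D=e−e_prev≈16.483602; u=0·11.121974+3/2·4.522979+1·16.483602≈23.268071; next y=-3/10·(-10.121974)+1/2·23.268071≈14.670628
n=8: y≈14.670628, sp=1, e=sp−y≈-13.670628; I≈-9.147648, D=e−e_prev≈-24.792602; u=0·(-13.670628)+3/2·(-9.147648)+1·(-24.792602)≈-38.514074; next y=-3/10·14.670628+1/2·(-38.514074)≈-23.658225
n=9: y≈-23.658225, sp=1, e=sp−y≈24.658225; I≈15.510577, D=e−e_prev≈38.328853; u=0·24.658225+3/2·15.510577+1·38.328853≈61.594719; next y=-3/10·(-23.658225)+1/2·61.594719≈37.894827
n=10: y≈37.894827, sp=1, e=sp−y≈-36.894827; I≈-21.384250, D=e−e_prev≈-61.553052; u=0·(-36.894827)+3/2·(-21.384250)+1·(-61.553052)≈-93.629427; next y=-3/10·37.894827+1/2·(-93.629427)≈-58.183162
n=11: y≈-58.183162, sp=1, e=sp−y≈59.183162; I≈37.798912, D=e−e_prev≈96.077989; u=0·59.183162+3/2·37.798912+1·96.077989≈152.776357; next y=-3/10·(-58.183162)+1/2·152.776357≈93.843127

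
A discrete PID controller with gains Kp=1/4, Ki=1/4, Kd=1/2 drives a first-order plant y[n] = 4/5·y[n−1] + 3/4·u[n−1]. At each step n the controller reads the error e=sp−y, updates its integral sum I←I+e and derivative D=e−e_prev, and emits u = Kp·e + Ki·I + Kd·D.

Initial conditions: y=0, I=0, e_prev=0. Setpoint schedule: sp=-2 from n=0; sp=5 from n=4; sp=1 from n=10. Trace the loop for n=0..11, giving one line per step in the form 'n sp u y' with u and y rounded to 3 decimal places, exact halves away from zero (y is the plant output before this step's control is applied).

0 -2 -2.000 0.000
1 -2 0.000 -1.500
2 -2 -1.175 -1.200
3 -2 -0.584 -1.841
4 5 6.126 -1.911
5 5 -0.658 3.065
6 5 3.420 1.959
7 5 1.454 4.132
8 5 2.494 4.396
9 5 1.786 5.387
10 1 -2.078 5.649
11 1 1.579 2.961

(exact arithmetic carried between steps; '≈' marks a value shown rounded to 6 d.p. or computed from one; I and e_prev carry over from the previous line; the table rounds u and y to 3 d.p., halves away from zero)
n=0: y=0, sp=-2, e=sp−y=-2; I=-2, D=e−e_prev=-2; u=1/4·(-2)+1/4·(-2)+1/2·(-2)=-2; next y=4/5·0+3/4·(-2)=-1.5
n=1: y=-1.5, sp=-2, e=sp−y=-0.5; I=-2.5, D=e−e_prev=1.5; u=1/4·(-0.5)+1/4·(-2.5)+1/2·1.5=0; next y=4/5·(-1.5)+3/4·0=-1.2
n=2: y=-1.2, sp=-2, e=sp−y=-0.8; I=-3.3, D=e−e_prev=-0.3; u=1/4·(-0.8)+1/4·(-3.3)+1/2·(-0.3)=-1.175; next y=4/5·(-1.2)+3/4·(-1.175)=-1.84125
n=3: y=-1.84125, sp=-2, e=sp−y=-0.15875; I=-3.45875, D=e−e_prev=0.64125; u=1/4·(-0.15875)+1/4·(-3.45875)+1/2·0.64125=-0.58375; next y=4/5·(-1.84125)+3/4·(-0.58375)≈-1.910813
n=4: y≈-1.910813, sp=5, e=sp−y≈6.910813; I≈3.452063, D=e−e_prev≈7.069563; u=1/4·6.910813+1/4·3.452063+1/2·7.069563≈6.1255; next y=4/5·(-1.910813)+3/4·6.1255≈3.065475
n=5: y=3.065475, sp=5, e=sp−y=1.934525; I≈5.386588, D=e−e_prev≈-4.976288; u=1/4·1.934525+1/4·5.386588+1/2·(-4.976288)≈-0.657866; next y=4/5·3.065475+3/4·(-0.657866)≈1.958981
n=6: y≈1.958981, sp=5, e=sp−y≈3.041019; I≈8.427607, D=e−e_prev≈1.106494; u=1/4·3.041019+1/4·8.427607+1/2·1.106494≈3.420404; next y=4/5·1.958981+3/4·3.420404≈4.132487
n=7: y≈4.132487, sp=5, e=sp−y≈0.867513; I≈9.295119, D=e−e_prev≈-2.173507; u=1/4·0.867513+1/4·9.295119+1/2·(-2.173507)≈1.453905; next y=4/5·4.132487+3/4·1.453905≈4.396418
n=8: y≈4.396418, sp=5, e=sp−y≈0.603582; I≈9.898701, D=e−e_prev≈-0.263931; u=1/4·0.603582+1/4·9.898701+1/2·(-0.263931)≈2.493605; next y=4/5·4.396418+3/4·2.493605≈5.387339
n=9: y≈5.387339, sp=5, e=sp−y≈-0.387339; I≈9.511362, D=e−e_prev≈-0.990920; u=1/4·(-0.387339)+1/4·9.511362+1/2·(-0.990920)≈1.785546; next y=4/5·5.387339+3/4·1.785546≈5.649030
n=10: y≈5.649030, sp=1, e=sp−y≈-4.649030; I≈4.862332, D=e−e_prev≈-4.261692; u=1/4·(-4.649030)+1/4·4.862332+1/2·(-4.261692)≈-2.077520; next y=4/5·5.649030+3/4·(-2.077520)≈2.961084
n=11: y≈2.961084, sp=1, e=sp−y≈-1.961084; I≈2.901248, D=e−e_prev≈2.687946; u=1/4·(-1.961084)+1/4·2.901248+1/2·2.687946≈1.579014; next y=4/5·2.961084+3/4·1.579014≈3.553128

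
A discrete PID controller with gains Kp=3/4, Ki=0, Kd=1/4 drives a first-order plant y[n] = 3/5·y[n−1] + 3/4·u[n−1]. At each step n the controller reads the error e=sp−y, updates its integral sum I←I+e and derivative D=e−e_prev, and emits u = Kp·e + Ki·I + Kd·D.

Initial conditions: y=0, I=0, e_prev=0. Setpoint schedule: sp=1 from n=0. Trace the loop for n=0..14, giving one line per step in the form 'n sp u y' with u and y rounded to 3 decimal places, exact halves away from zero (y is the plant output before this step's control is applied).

(exact arithmetic carried between steps; '≈' marks a value shown rounded to 6 d.p. or computed from one; I and e_prev carry over from the previous line; the table rounds u and y to 3 d.p., halves away from zero)
n=0: y=0, sp=1, e=sp−y=1; I=1, D=e−e_prev=1; u=3/4·1+0·1+1/4·1=1; next y=3/5·0+3/4·1=0.75
n=1: y=0.75, sp=1, e=sp−y=0.25; I=1.25, D=e−e_prev=-0.75; u=3/4·0.25+0·1.25+1/4·(-0.75)=0; next y=3/5·0.75+3/4·0=0.45
n=2: y=0.45, sp=1, e=sp−y=0.55; I=1.8, D=e−e_prev=0.3; u=3/4·0.55+0·1.8+1/4·0.3=0.4875; next y=3/5·0.45+3/4·0.4875=0.635625
n=3: y=0.635625, sp=1, e=sp−y=0.364375; I=2.164375, D=e−e_prev=-0.185625; u=3/4·0.364375+0·2.164375+1/4·(-0.185625)=0.226875; next y=3/5·0.635625+3/4·0.226875≈0.551531
n=4: y≈0.551531, sp=1, e=sp−y≈0.448469; I≈2.612844, D=e−e_prev≈0.084094; u=3/4·0.448469+0·2.612844+1/4·0.084094≈0.357375; next y=3/5·0.551531+3/4·0.357375≈0.59895
n=5: y=0.59895, sp=1, e=sp−y=0.40105; I≈3.013894, D=e−e_prev≈-0.047419; u=3/4·0.40105+0·3.013894+1/4·(-0.047419)≈0.288933; next y=3/5·0.59895+3/4·0.288933≈0.576070
n=6: y≈0.576070, sp=1, e=sp−y≈0.423930; I≈3.437824, D=e−e_prev≈0.022880; u=3/4·0.423930+0·3.437824+1/4·0.022880≈0.323668; next y=3/5·0.576070+3/4·0.323668≈0.588393
n=7: y≈0.588393, sp=1, e=sp−y≈0.411607; I≈3.849431, D=e−e_prev≈-0.012323; u=3/4·0.411607+0·3.849431+1/4·(-0.012323)≈0.305625; next y=3/5·0.588393+3/4·0.305625≈0.582254
n=8: y≈0.582254, sp=1, e=sp−y≈0.417746; I≈4.267177, D=e−e_prev≈0.006139; u=3/4·0.417746+0·4.267177+1/4·0.006139≈0.314844; next y=3/5·0.582254+3/4·0.314844≈0.585486
n=9: y≈0.585486, sp=1, e=sp−y≈0.414514; I≈4.681692, D=e−e_prev≈-0.003231; u=3/4·0.414514+0·4.681692+1/4·(-0.003231)≈0.310078; next y=3/5·0.585486+3/4·0.310078≈0.583850
n=10: y≈0.583850, sp=1, e=sp−y≈0.416150; I≈5.097842, D=e−e_prev≈0.001636; u=3/4·0.416150+0·5.097842+1/4·0.001636≈0.312522; next y=3/5·0.583850+3/4·0.312522≈0.584701
n=11: y≈0.584701, sp=1, e=sp−y≈0.415299; I≈5.513141, D=e−e_prev≈-0.000851; u=3/4·0.415299+0·5.513141+1/4·(-0.000851)≈0.311261; next y=3/5·0.584701+3/4·0.311261≈0.584267
n=12: y≈0.584267, sp=1, e=sp−y≈0.415733; I≈5.928874, D=e−e_prev≈0.000434; u=3/4·0.415733+0·5.928874+1/4·0.000434≈0.311909; next y=3/5·0.584267+3/4·0.311909≈0.584491
n=13: y≈0.584491, sp=1, e=sp−y≈0.415509; I≈6.344383, D=e−e_prev≈-0.000225; u=3/4·0.415509+0·6.344383+1/4·(-0.000225)≈0.311575; next y=3/5·0.584491+3/4·0.311575≈0.584376
n=14: y≈0.584376, sp=1, e=sp−y≈0.415624; I≈6.760007, D=e−e_prev≈0.000115; u=3/4·0.415624+0·6.760007+1/4·0.000115≈0.311747; next y=3/5·0.584376+3/4·0.311747≈0.584436

0 1 1.000 0.000
1 1 0.000 0.750
2 1 0.488 0.450
3 1 0.227 0.636
4 1 0.357 0.552
5 1 0.289 0.599
6 1 0.324 0.576
7 1 0.306 0.588
8 1 0.315 0.582
9 1 0.310 0.585
10 1 0.313 0.584
11 1 0.311 0.585
12 1 0.312 0.584
13 1 0.312 0.584
14 1 0.312 0.584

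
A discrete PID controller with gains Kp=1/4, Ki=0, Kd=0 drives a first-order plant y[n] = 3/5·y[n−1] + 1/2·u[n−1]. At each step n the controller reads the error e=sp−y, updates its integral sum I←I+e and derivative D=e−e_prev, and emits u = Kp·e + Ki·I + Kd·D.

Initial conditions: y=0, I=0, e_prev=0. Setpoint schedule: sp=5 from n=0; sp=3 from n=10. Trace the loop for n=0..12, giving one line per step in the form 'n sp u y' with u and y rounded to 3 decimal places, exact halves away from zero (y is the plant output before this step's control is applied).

0 5 1.250 0.000
1 5 1.094 0.625
2 5 1.020 0.922
3 5 0.984 1.063
4 5 0.968 1.130
5 5 0.960 1.162
6 5 0.956 1.177
7 5 0.954 1.184
8 5 0.953 1.187
9 5 0.953 1.189
10 3 0.453 1.190
11 3 0.515 0.940
12 3 0.545 0.822

(exact arithmetic carried between steps; '≈' marks a value shown rounded to 6 d.p. or computed from one; I and e_prev carry over from the previous line; the table rounds u and y to 3 d.p., halves away from zero)
n=0: y=0, sp=5, e=sp−y=5; I=5, D=e−e_prev=5; u=1/4·5+0·5+0·5=1.25; next y=3/5·0+1/2·1.25=0.625
n=1: y=0.625, sp=5, e=sp−y=4.375; I=9.375, D=e−e_prev=-0.625; u=1/4·4.375+0·9.375+0·(-0.625)=1.09375; next y=3/5·0.625+1/2·1.09375=0.921875
n=2: y=0.921875, sp=5, e=sp−y=4.078125; I=13.453125, D=e−e_prev=-0.296875; u=1/4·4.078125+0·13.453125+0·(-0.296875)≈1.019531; next y=3/5·0.921875+1/2·1.019531≈1.062891
n=3: y≈1.062891, sp=5, e=sp−y≈3.937109; I≈17.390234, D=e−e_prev≈-0.141016; u=1/4·3.937109+0·17.390234+0·(-0.141016)≈0.984277; next y=3/5·1.062891+1/2·0.984277≈1.129873
n=4: y≈1.129873, sp=5, e=sp−y≈3.870127; I≈21.260361, D=e−e_prev≈-0.066982; u=1/4·3.870127+0·21.260361+0·(-0.066982)≈0.967532; next y=3/5·1.129873+1/2·0.967532≈1.161690
n=5: y≈1.161690, sp=5, e=sp−y≈3.838310; I≈25.098672, D=e−e_prev≈-0.031817; u=1/4·3.838310+0·25.098672+0·(-0.031817)≈0.959578; next y=3/5·1.161690+1/2·0.959578≈1.176803
n=6: y≈1.176803, sp=5, e=sp−y≈3.823197; I≈28.921869, D=e−e_prev≈-0.015113; u=1/4·3.823197+0·28.921869+0·(-0.015113)≈0.955799; next y=3/5·1.176803+1/2·0.955799≈1.183981
n=7: y≈1.183981, sp=5, e=sp−y≈3.816019; I≈32.737888, D=e−e_prev≈-0.007179; u=1/4·3.816019+0·32.737888+0·(-0.007179)≈0.954005; next y=3/5·1.183981+1/2·0.954005≈1.187391
n=8: y≈1.187391, sp=5, e=sp−y≈3.812609; I≈36.550497, D=e−e_prev≈-0.003410; u=1/4·3.812609+0·36.550497+0·(-0.003410)≈0.953152; next y=3/5·1.187391+1/2·0.953152≈1.189011
n=9: y≈1.189011, sp=5, e=sp−y≈3.810989; I≈40.361486, D=e−e_prev≈-0.001620; u=1/4·3.810989+0·40.361486+0·(-0.001620)≈0.952747; next y=3/5·1.189011+1/2·0.952747≈1.189780
n=10: y≈1.189780, sp=3, e=sp−y≈1.810220; I≈42.171706, D=e−e_prev≈-2.000769; u=1/4·1.810220+0·42.171706+0·(-2.000769)≈0.452555; next y=3/5·1.189780+1/2·0.452555≈0.940146
n=11: y≈0.940146, sp=3, e=sp−y≈2.059854; I≈44.231560, D=e−e_prev≈0.249635; u=1/4·2.059854+0·44.231560+0·0.249635≈0.514964; next y=3/5·0.940146+1/2·0.514964≈0.821569
n=12: y≈0.821569, sp=3, e=sp−y≈2.178431; I≈46.409991, D=e−e_prev≈0.118576; u=1/4·2.178431+0·46.409991+0·0.118576≈0.544608; next y=3/5·0.821569+1/2·0.544608≈0.765245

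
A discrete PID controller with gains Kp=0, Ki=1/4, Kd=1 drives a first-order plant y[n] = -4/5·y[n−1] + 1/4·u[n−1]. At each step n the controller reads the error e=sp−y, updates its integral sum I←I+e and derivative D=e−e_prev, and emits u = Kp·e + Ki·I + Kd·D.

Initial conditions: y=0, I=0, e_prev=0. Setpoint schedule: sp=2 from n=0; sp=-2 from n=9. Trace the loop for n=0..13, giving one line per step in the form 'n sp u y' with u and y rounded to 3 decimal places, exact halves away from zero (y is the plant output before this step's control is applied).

0 2 2.500 0.000
1 2 0.219 0.625
2 2 2.525 -0.445
3 2 0.275 0.988
4 2 4.097 -0.721
5 2 0.166 1.601
6 2 6.139 -1.240
7 2 -0.600 2.527
8 2 8.907 -2.171
9 -2 -7.417 3.964
10 -2 12.463 -5.025
11 -2 -10.970 7.136
12 -2 18.391 -8.451
13 -2 -20.346 11.359

(exact arithmetic carried between steps; '≈' marks a value shown rounded to 6 d.p. or computed from one; I and e_prev carry over from the previous line; the table rounds u and y to 3 d.p., halves away from zero)
n=0: y=0, sp=2, e=sp−y=2; I=2, D=e−e_prev=2; u=0·2+1/4·2+1·2=2.5; next y=-4/5·0+1/4·2.5=0.625
n=1: y=0.625, sp=2, e=sp−y=1.375; I=3.375, D=e−e_prev=-0.625; u=0·1.375+1/4·3.375+1·(-0.625)=0.21875; next y=-4/5·0.625+1/4·0.21875≈-0.445313
n=2: y≈-0.445313, sp=2, e=sp−y≈2.445313; I≈5.820313, D=e−e_prev≈1.070313; u=0·2.445313+1/4·5.820313+1·1.070313≈2.525391; next y=-4/5·(-0.445313)+1/4·2.525391≈0.987598
n=3: y≈0.987598, sp=2, e=sp−y≈1.012402; I≈6.832715, D=e−e_prev≈-1.432910; u=0·1.012402+1/4·6.832715+1·(-1.432910)≈0.275269; next y=-4/5·0.987598+1/4·0.275269≈-0.721261
n=4: y≈-0.721261, sp=2, e=sp−y≈2.721261; I≈9.553976, D=e−e_prev≈1.708859; u=0·2.721261+1/4·9.553976+1·1.708859≈4.097353; next y=-4/5·(-0.721261)+1/4·4.097353≈1.601347
n=5: y≈1.601347, sp=2, e=sp−y≈0.398653; I≈9.952629, D=e−e_prev≈-2.322608; u=0·0.398653+1/4·9.952629+1·(-2.322608)≈0.165549; next y=-4/5·1.601347+1/4·0.165549≈-1.239690
n=6: y≈-1.239690, sp=2, e=sp−y≈3.239690; I≈13.192319, D=e−e_prev≈2.841037; u=0·3.239690+1/4·13.192319+1·2.841037≈6.139117; next y=-4/5·(-1.239690)+1/4·6.139117≈2.526531
n=7: y≈2.526531, sp=2, e=sp−y≈-0.526531; I≈12.665788, D=e−e_prev≈-3.766222; u=0·(-0.526531)+1/4·12.665788+1·(-3.766222)≈-0.599775; next y=-4/5·2.526531+1/4·(-0.599775)≈-2.171169
n=8: y≈-2.171169, sp=2, e=sp−y≈4.171169; I≈16.836957, D=e−e_prev≈4.697700; u=0·4.171169+1/4·16.836957+1·4.697700≈8.906939; next y=-4/5·(-2.171169)+1/4·8.906939≈3.963670
n=9: y≈3.963670, sp=-2, e=sp−y≈-5.963670; I≈10.873287, D=e−e_prev≈-10.134839; u=0·(-5.963670)+1/4·10.873287+1·(-10.134839)≈-7.416517; next y=-4/5·3.963670+1/4·(-7.416517)≈-5.025065
n=10: y≈-5.025065, sp=-2, e=sp−y≈3.025065; I≈13.898352, D=e−e_prev≈8.988735; u=0·3.025065+1/4·13.898352+1·8.988735≈12.463323; next y=-4/5·(-5.025065)+1/4·12.463323≈7.135883
n=11: y≈7.135883, sp=-2, e=sp−y≈-9.135883; I≈4.762469, D=e−e_prev≈-12.160948; u=0·(-9.135883)+1/4·4.762469+1·(-12.160948)≈-10.970331; next y=-4/5·7.135883+1/4·(-10.970331)≈-8.451289
n=12: y≈-8.451289, sp=-2, e=sp−y≈6.451289; I≈11.213758, D=e−e_prev≈15.587172; u=0·6.451289+1/4·11.213758+1·15.587172≈18.390611; next y=-4/5·(-8.451289)+1/4·18.390611≈11.358684
n=13: y≈11.358684, sp=-2, e=sp−y≈-13.358684; I≈-2.144926, D=e−e_prev≈-19.809973; u=0·(-13.358684)+1/4·(-2.144926)+1·(-19.809973)≈-20.346205; next y=-4/5·11.358684+1/4·(-20.346205)≈-14.173498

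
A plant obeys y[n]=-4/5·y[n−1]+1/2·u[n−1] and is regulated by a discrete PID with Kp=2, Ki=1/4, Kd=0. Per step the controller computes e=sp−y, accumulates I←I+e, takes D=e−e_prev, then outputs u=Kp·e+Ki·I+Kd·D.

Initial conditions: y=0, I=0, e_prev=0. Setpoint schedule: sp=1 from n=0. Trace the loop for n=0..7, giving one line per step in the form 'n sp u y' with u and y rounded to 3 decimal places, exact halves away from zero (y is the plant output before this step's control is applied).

(exact arithmetic carried between steps; '≈' marks a value shown rounded to 6 d.p. or computed from one; I and e_prev carry over from the previous line; the table rounds u and y to 3 d.p., halves away from zero)
n=0: y=0, sp=1, e=sp−y=1; I=1, D=e−e_prev=1; u=2·1+1/4·1+0·1=2.25; next y=-4/5·0+1/2·2.25=1.125
n=1: y=1.125, sp=1, e=sp−y=-0.125; I=0.875, D=e−e_prev=-1.125; u=2·(-0.125)+1/4·0.875+0·(-1.125)=-0.03125; next y=-4/5·1.125+1/2·(-0.03125)=-0.915625
n=2: y=-0.915625, sp=1, e=sp−y=1.915625; I=2.790625, D=e−e_prev=2.040625; u=2·1.915625+1/4·2.790625+0·2.040625≈4.528906; next y=-4/5·(-0.915625)+1/2·4.528906≈2.996953
n=3: y≈2.996953, sp=1, e=sp−y≈-1.996953; I≈0.793672, D=e−e_prev≈-3.912578; u=2·(-1.996953)+1/4·0.793672+0·(-3.912578)≈-3.795488; next y=-4/5·2.996953+1/2·(-3.795488)≈-4.295307
n=4: y≈-4.295307, sp=1, e=sp−y≈5.295307; I≈6.088979, D=e−e_prev≈7.292260; u=2·5.295307+1/4·6.088979+0·7.292260≈12.112858; next y=-4/5·(-4.295307)+1/2·12.112858≈9.492674
n=5: y≈9.492674, sp=1, e=sp−y≈-8.492674; I≈-2.403696, D=e−e_prev≈-13.787981; u=2·(-8.492674)+1/4·(-2.403696)+0·(-13.787981)≈-17.586272; next y=-4/5·9.492674+1/2·(-17.586272)≈-16.387276
n=6: y≈-16.387276, sp=1, e=sp−y≈17.387276; I≈14.983580, D=e−e_prev≈25.879950; u=2·17.387276+1/4·14.983580+0·25.879950≈38.520446; next y=-4/5·(-16.387276)+1/2·38.520446≈32.370044
n=7: y≈32.370044, sp=1, e=sp−y≈-31.370044; I≈-16.386464, D=e−e_prev≈-48.757319; u=2·(-31.370044)+1/4·(-16.386464)+0·(-48.757319)≈-66.836703; next y=-4/5·32.370044+1/2·(-66.836703)≈-59.314387

0 1 2.250 0.000
1 1 -0.031 1.125
2 1 4.529 -0.916
3 1 -3.795 2.997
4 1 12.113 -4.295
5 1 -17.586 9.493
6 1 38.520 -16.387
7 1 -66.837 32.370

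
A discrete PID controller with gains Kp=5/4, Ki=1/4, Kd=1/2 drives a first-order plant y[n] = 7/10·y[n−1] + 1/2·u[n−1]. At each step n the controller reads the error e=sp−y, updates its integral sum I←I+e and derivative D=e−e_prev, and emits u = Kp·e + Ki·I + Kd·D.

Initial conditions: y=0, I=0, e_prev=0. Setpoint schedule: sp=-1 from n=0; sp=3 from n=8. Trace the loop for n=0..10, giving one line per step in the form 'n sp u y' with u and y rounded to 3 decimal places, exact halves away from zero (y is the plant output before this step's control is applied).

(exact arithmetic carried between steps; '≈' marks a value shown rounded to 6 d.p. or computed from one; I and e_prev carry over from the previous line; the table rounds u and y to 3 d.p., halves away from zero)
n=0: y=0, sp=-1, e=sp−y=-1; I=-1, D=e−e_prev=-1; u=5/4·(-1)+1/4·(-1)+1/2·(-1)=-2; next y=7/10·0+1/2·(-2)=-1
n=1: y=-1, sp=-1, e=sp−y=0; I=-1, D=e−e_prev=1; u=5/4·0+1/4·(-1)+1/2·1=0.25; next y=7/10·(-1)+1/2·0.25=-0.575
n=2: y=-0.575, sp=-1, e=sp−y=-0.425; I=-1.425, D=e−e_prev=-0.425; u=5/4·(-0.425)+1/4·(-1.425)+1/2·(-0.425)=-1.1; next y=7/10·(-0.575)+1/2·(-1.1)=-0.9525
n=3: y=-0.9525, sp=-1, e=sp−y=-0.0475; I=-1.4725, D=e−e_prev=0.3775; u=5/4·(-0.0475)+1/4·(-1.4725)+1/2·0.3775=-0.23875; next y=7/10·(-0.9525)+1/2·(-0.23875)=-0.786125
n=4: y=-0.786125, sp=-1, e=sp−y=-0.213875; I=-1.686375, D=e−e_prev=-0.166375; u=5/4·(-0.213875)+1/4·(-1.686375)+1/2·(-0.166375)=-0.772125; next y=7/10·(-0.786125)+1/2·(-0.772125)=-0.93635
n=5: y=-0.93635, sp=-1, e=sp−y=-0.06365; I=-1.750025, D=e−e_prev=0.150225; u=5/4·(-0.06365)+1/4·(-1.750025)+1/2·0.150225≈-0.441956; next y=7/10·(-0.93635)+1/2·(-0.441956)≈-0.876423
n=6: y≈-0.876423, sp=-1, e=sp−y≈-0.123577; I≈-1.873602, D=e−e_prev≈-0.059927; u=5/4·(-0.123577)+1/4·(-1.873602)+1/2·(-0.059927)≈-0.652835; next y=7/10·(-0.876423)+1/2·(-0.652835)≈-0.939914
n=7: y≈-0.939914, sp=-1, e=sp−y≈-0.060086; I≈-1.933688, D=e−e_prev≈0.063491; u=5/4·(-0.060086)+1/4·(-1.933688)+1/2·0.063491≈-0.526785; next y=7/10·(-0.939914)+1/2·(-0.526785)≈-0.921332
n=8: y≈-0.921332, sp=3, e=sp−y≈3.921332; I≈1.987644, D=e−e_prev≈3.981418; u=5/4·3.921332+1/4·1.987644+1/2·3.981418≈7.389285; next y=7/10·(-0.921332)+1/2·7.389285≈3.049710
n=9: y≈3.049710, sp=3, e=sp−y≈-0.049710; I≈1.937934, D=e−e_prev≈-3.971042; u=5/4·(-0.049710)+1/4·1.937934+1/2·(-3.971042)≈-1.563175; next y=7/10·3.049710+1/2·(-1.563175)≈1.353209
n=10: y≈1.353209, sp=3, e=sp−y≈1.646791; I≈3.584724, D=e−e_prev≈1.696501; u=5/4·1.646791+1/4·3.584724+1/2·1.696501≈3.802920; next y=7/10·1.353209+1/2·3.802920≈2.848706

0 -1 -2.000 0.000
1 -1 0.250 -1.000
2 -1 -1.100 -0.575
3 -1 -0.239 -0.953
4 -1 -0.772 -0.786
5 -1 -0.442 -0.936
6 -1 -0.653 -0.876
7 -1 -0.527 -0.940
8 3 7.389 -0.921
9 3 -1.563 3.050
10 3 3.803 1.353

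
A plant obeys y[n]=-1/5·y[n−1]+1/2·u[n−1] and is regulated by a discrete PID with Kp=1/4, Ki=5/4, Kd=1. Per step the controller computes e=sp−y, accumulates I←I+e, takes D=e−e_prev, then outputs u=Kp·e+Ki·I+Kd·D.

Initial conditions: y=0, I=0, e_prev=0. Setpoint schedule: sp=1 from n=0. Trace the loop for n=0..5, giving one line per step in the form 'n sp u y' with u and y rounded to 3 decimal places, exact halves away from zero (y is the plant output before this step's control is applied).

0 1 2.500 0.000
1 1 -0.375 1.250
2 1 4.781 -0.438
3 1 -2.398 2.478
4 1 9.102 -1.695
5 1 -8.164 4.890

(exact arithmetic carried between steps; '≈' marks a value shown rounded to 6 d.p. or computed from one; I and e_prev carry over from the previous line; the table rounds u and y to 3 d.p., halves away from zero)
n=0: y=0, sp=1, e=sp−y=1; I=1, D=e−e_prev=1; u=1/4·1+5/4·1+1·1=2.5; next y=-1/5·0+1/2·2.5=1.25
n=1: y=1.25, sp=1, e=sp−y=-0.25; I=0.75, D=e−e_prev=-1.25; u=1/4·(-0.25)+5/4·0.75+1·(-1.25)=-0.375; next y=-1/5·1.25+1/2·(-0.375)=-0.4375
n=2: y=-0.4375, sp=1, e=sp−y=1.4375; I=2.1875, D=e−e_prev=1.6875; u=1/4·1.4375+5/4·2.1875+1·1.6875=4.78125; next y=-1/5·(-0.4375)+1/2·4.78125=2.478125
n=3: y=2.478125, sp=1, e=sp−y=-1.478125; I=0.709375, D=e−e_prev=-2.915625; u=1/4·(-1.478125)+5/4·0.709375+1·(-2.915625)≈-2.398438; next y=-1/5·2.478125+1/2·(-2.398438)≈-1.694844
n=4: y≈-1.694844, sp=1, e=sp−y≈2.694844; I≈3.404219, D=e−e_prev≈4.172969; u=1/4·2.694844+5/4·3.404219+1·4.172969≈9.101953; next y=-1/5·(-1.694844)+1/2·9.101953≈4.889945
n=5: y≈4.889945, sp=1, e=sp−y≈-3.889945; I≈-0.485727, D=e−e_prev≈-6.584789; u=1/4·(-3.889945)+5/4·(-0.485727)+1·(-6.584789)≈-8.164434; next y=-1/5·4.889945+1/2·(-8.164434)≈-5.060206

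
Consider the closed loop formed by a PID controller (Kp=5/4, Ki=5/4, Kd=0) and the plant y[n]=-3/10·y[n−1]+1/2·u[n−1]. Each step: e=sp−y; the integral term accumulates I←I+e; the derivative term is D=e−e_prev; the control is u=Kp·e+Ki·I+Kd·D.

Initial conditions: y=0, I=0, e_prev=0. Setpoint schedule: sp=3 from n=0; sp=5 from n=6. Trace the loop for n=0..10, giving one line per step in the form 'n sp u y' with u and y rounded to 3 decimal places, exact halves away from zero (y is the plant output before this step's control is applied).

(exact arithmetic carried between steps; '≈' marks a value shown rounded to 6 d.p. or computed from one; I and e_prev carry over from the previous line; the table rounds u and y to 3 d.p., halves away from zero)
n=0: y=0, sp=3, e=sp−y=3; I=3, D=e−e_prev=3; u=5/4·3+5/4·3+0·3=7.5; next y=-3/10·0+1/2·7.5=3.75
n=1: y=3.75, sp=3, e=sp−y=-0.75; I=2.25, D=e−e_prev=-3.75; u=5/4·(-0.75)+5/4·2.25+0·(-3.75)=1.875; next y=-3/10·3.75+1/2·1.875=-0.1875
n=2: y=-0.1875, sp=3, e=sp−y=3.1875; I=5.4375, D=e−e_prev=3.9375; u=5/4·3.1875+5/4·5.4375+0·3.9375=10.78125; next y=-3/10·(-0.1875)+1/2·10.78125=5.446875
n=3: y=5.446875, sp=3, e=sp−y=-2.446875; I=2.990625, D=e−e_prev=-5.634375; u=5/4·(-2.446875)+5/4·2.990625+0·(-5.634375)≈0.679688; next y=-3/10·5.446875+1/2·0.679688≈-1.294219
n=4: y≈-1.294219, sp=3, e=sp−y≈4.294219; I≈7.284844, D=e−e_prev≈6.741094; u=5/4·4.294219+5/4·7.284844+0·6.741094≈14.473828; next y=-3/10·(-1.294219)+1/2·14.473828≈7.625180
n=5: y≈7.625180, sp=3, e=sp−y≈-4.625180; I≈2.659664, D=e−e_prev≈-8.919398; u=5/4·(-4.625180)+5/4·2.659664+0·(-8.919398)≈-2.456895; next y=-3/10·7.625180+1/2·(-2.456895)≈-3.516001
n=6: y≈-3.516001, sp=5, e=sp−y≈8.516001; I≈11.175665, D=e−e_prev≈13.141181; u=5/4·8.516001+5/4·11.175665+0·13.141181≈24.614583; next y=-3/10·(-3.516001)+1/2·24.614583≈13.362092
n=7: y≈13.362092, sp=5, e=sp−y≈-8.362092; I≈2.813573, D=e−e_prev≈-16.878093; u=5/4·(-8.362092)+5/4·2.813573+0·(-16.878093)≈-6.935648; next y=-3/10·13.362092+1/2·(-6.935648)≈-7.476452
n=8: y≈-7.476452, sp=5, e=sp−y≈12.476452; I≈15.290025, D=e−e_prev≈20.838543; u=5/4·12.476452+5/4·15.290025+0·20.838543≈34.708096; next y=-3/10·(-7.476452)+1/2·34.708096≈19.596983
n=9: y≈19.596983, sp=5, e=sp−y≈-14.596983; I≈0.693042, D=e−e_prev≈-27.073435; u=5/4·(-14.596983)+5/4·0.693042+0·(-27.073435)≈-17.379927; next y=-3/10·19.596983+1/2·(-17.379927)≈-14.569059
n=10: y≈-14.569059, sp=5, e=sp−y≈19.569059; I≈20.262100, D=e−e_prev≈34.166042; u=5/4·19.569059+5/4·20.262100+0·34.166042≈49.788948; next y=-3/10·(-14.569059)+1/2·49.788948≈29.265192

0 3 7.500 0.000
1 3 1.875 3.750
2 3 10.781 -0.188
3 3 0.680 5.447
4 3 14.474 -1.294
5 3 -2.457 7.625
6 5 24.615 -3.516
7 5 -6.936 13.362
8 5 34.708 -7.476
9 5 -17.380 19.597
10 5 49.789 -14.569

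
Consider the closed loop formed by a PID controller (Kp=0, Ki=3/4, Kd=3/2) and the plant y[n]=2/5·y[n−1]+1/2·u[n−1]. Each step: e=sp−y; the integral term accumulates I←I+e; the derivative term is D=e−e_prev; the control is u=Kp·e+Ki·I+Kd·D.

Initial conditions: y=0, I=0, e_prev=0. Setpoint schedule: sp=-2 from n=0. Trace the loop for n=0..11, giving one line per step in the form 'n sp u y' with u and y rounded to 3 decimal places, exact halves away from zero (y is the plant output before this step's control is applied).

(exact arithmetic carried between steps; '≈' marks a value shown rounded to 6 d.p. or computed from one; I and e_prev carry over from the previous line; the table rounds u and y to 3 d.p., halves away from zero)
n=0: y=0, sp=-2, e=sp−y=-2; I=-2, D=e−e_prev=-2; u=0·(-2)+3/4·(-2)+3/2·(-2)=-4.5; next y=2/5·0+1/2·(-4.5)=-2.25
n=1: y=-2.25, sp=-2, e=sp−y=0.25; I=-1.75, D=e−e_prev=2.25; u=0·0.25+3/4·(-1.75)+3/2·2.25=2.0625; next y=2/5·(-2.25)+1/2·2.0625=0.13125
n=2: y=0.13125, sp=-2, e=sp−y=-2.13125; I=-3.88125, D=e−e_prev=-2.38125; u=0·(-2.13125)+3/4·(-3.88125)+3/2·(-2.38125)≈-6.482813; next y=2/5·0.13125+1/2·(-6.482813)≈-3.188906
n=3: y≈-3.188906, sp=-2, e=sp−y≈1.188906; I≈-2.692344, D=e−e_prev≈3.320156; u=0·1.188906+3/4·(-2.692344)+3/2·3.320156≈2.960977; next y=2/5·(-3.188906)+1/2·2.960977≈0.204926
n=4: y≈0.204926, sp=-2, e=sp−y≈-2.204926; I≈-4.897270, D=e−e_prev≈-3.393832; u=0·(-2.204926)+3/4·(-4.897270)+3/2·(-3.393832)≈-8.763700; next y=2/5·0.204926+1/2·(-8.763700)≈-4.299880
n=5: y≈-4.299880, sp=-2, e=sp−y≈2.299880; I≈-2.597390, D=e−e_prev≈4.504806; u=0·2.299880+3/4·(-2.597390)+3/2·4.504806≈4.809166; next y=2/5·(-4.299880)+1/2·4.809166≈0.684631
n=6: y≈0.684631, sp=-2, e=sp−y≈-2.684631; I≈-5.282021, D=e−e_prev≈-4.984511; u=0·(-2.684631)+3/4·(-5.282021)+3/2·(-4.984511)≈-11.438282; next y=2/5·0.684631+1/2·(-11.438282)≈-5.445289
n=7: y≈-5.445289, sp=-2, e=sp−y≈3.445289; I≈-1.836732, D=e−e_prev≈6.129920; u=0·3.445289+3/4·(-1.836732)+3/2·6.129920≈7.817330; next y=2/5·(-5.445289)+1/2·7.817330≈1.730550
n=8: y≈1.730550, sp=-2, e=sp−y≈-3.730550; I≈-5.567282, D=e−e_prev≈-7.175838; u=0·(-3.730550)+3/4·(-5.567282)+3/2·(-7.175838)≈-14.939219; next y=2/5·1.730550+1/2·(-14.939219)≈-6.777390
n=9: y≈-6.777390, sp=-2, e=sp−y≈4.777390; I≈-0.789892, D=e−e_prev≈8.507939; u=0·4.777390+3/4·(-0.789892)+3/2·8.507939≈12.169490; next y=2/5·(-6.777390)+1/2·12.169490≈3.373789
n=10: y≈3.373789, sp=-2, e=sp−y≈-5.373789; I≈-6.163681, D=e−e_prev≈-10.151179; u=0·(-5.373789)+3/4·(-6.163681)+3/2·(-10.151179)≈-19.849529; next y=2/5·3.373789+1/2·(-19.849529)≈-8.575249
n=11: y≈-8.575249, sp=-2, e=sp−y≈6.575249; I≈0.411567, D=e−e_prev≈11.949038; u=0·6.575249+3/4·0.411567+3/2·11.949038≈18.232232; next y=2/5·(-8.575249)+1/2·18.232232≈5.686017

0 -2 -4.500 0.000
1 -2 2.063 -2.250
2 -2 -6.483 0.131
3 -2 2.961 -3.189
4 -2 -8.764 0.205
5 -2 4.809 -4.300
6 -2 -11.438 0.685
7 -2 7.817 -5.445
8 -2 -14.939 1.731
9 -2 12.169 -6.777
10 -2 -19.850 3.374
11 -2 18.232 -8.575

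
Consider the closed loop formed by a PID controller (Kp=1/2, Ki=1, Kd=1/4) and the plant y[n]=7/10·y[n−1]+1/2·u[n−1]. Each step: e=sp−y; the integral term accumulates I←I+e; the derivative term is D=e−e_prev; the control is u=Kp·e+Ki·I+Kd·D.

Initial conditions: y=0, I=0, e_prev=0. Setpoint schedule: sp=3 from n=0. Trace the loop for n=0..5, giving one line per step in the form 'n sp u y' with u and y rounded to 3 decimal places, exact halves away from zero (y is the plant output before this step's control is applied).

(exact arithmetic carried between steps; '≈' marks a value shown rounded to 6 d.p. or computed from one; I and e_prev carry over from the previous line; the table rounds u and y to 3 d.p., halves away from zero)
n=0: y=0, sp=3, e=sp−y=3; I=3, D=e−e_prev=3; u=1/2·3+1·3+1/4·3=5.25; next y=7/10·0+1/2·5.25=2.625
n=1: y=2.625, sp=3, e=sp−y=0.375; I=3.375, D=e−e_prev=-2.625; u=1/2·0.375+1·3.375+1/4·(-2.625)=2.90625; next y=7/10·2.625+1/2·2.90625=3.290625
n=2: y=3.290625, sp=3, e=sp−y=-0.290625; I=3.084375, D=e−e_prev=-0.665625; u=1/2·(-0.290625)+1·3.084375+1/4·(-0.665625)≈2.772656; next y=7/10·3.290625+1/2·2.772656≈3.689766
n=3: y≈3.689766, sp=3, e=sp−y≈-0.689766; I≈2.394609, D=e−e_prev≈-0.399141; u=1/2·(-0.689766)+1·2.394609+1/4·(-0.399141)≈1.949941; next y=7/10·3.689766+1/2·1.949941≈3.557807
n=4: y≈3.557807, sp=3, e=sp−y≈-0.557807; I≈1.836803, D=e−e_prev≈0.131959; u=1/2·(-0.557807)+1·1.836803+1/4·0.131959≈1.590889; next y=7/10·3.557807+1/2·1.590889≈3.285909
n=5: y≈3.285909, sp=3, e=sp−y≈-0.285909; I≈1.550894, D=e−e_prev≈0.271897; u=1/2·(-0.285909)+1·1.550894+1/4·0.271897≈1.475913; next y=7/10·3.285909+1/2·1.475913≈3.038093

0 3 5.250 0.000
1 3 2.906 2.625
2 3 2.773 3.291
3 3 1.950 3.690
4 3 1.591 3.558
5 3 1.476 3.286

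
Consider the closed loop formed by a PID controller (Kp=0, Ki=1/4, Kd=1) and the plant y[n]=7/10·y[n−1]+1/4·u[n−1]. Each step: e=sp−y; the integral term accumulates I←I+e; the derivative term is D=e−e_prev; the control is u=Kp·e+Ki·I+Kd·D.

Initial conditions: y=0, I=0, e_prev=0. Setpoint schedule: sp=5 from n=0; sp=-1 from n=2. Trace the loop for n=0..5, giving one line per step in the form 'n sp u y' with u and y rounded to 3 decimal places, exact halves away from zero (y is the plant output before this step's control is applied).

0 5 6.250 0.000
1 5 0.547 1.563
2 -1 -4.116 1.230
3 -1 2.742 -0.168
4 -1 0.216 0.568
5 -1 0.705 0.452

(exact arithmetic carried between steps; '≈' marks a value shown rounded to 6 d.p. or computed from one; I and e_prev carry over from the previous line; the table rounds u and y to 3 d.p., halves away from zero)
n=0: y=0, sp=5, e=sp−y=5; I=5, D=e−e_prev=5; u=0·5+1/4·5+1·5=6.25; next y=7/10·0+1/4·6.25=1.5625
n=1: y=1.5625, sp=5, e=sp−y=3.4375; I=8.4375, D=e−e_prev=-1.5625; u=0·3.4375+1/4·8.4375+1·(-1.5625)=0.546875; next y=7/10·1.5625+1/4·0.546875≈1.230469
n=2: y≈1.230469, sp=-1, e=sp−y≈-2.230469; I≈6.207031, D=e−e_prev≈-5.667969; u=0·(-2.230469)+1/4·6.207031+1·(-5.667969)≈-4.116211; next y=7/10·1.230469+1/4·(-4.116211)≈-0.167725
n=3: y≈-0.167725, sp=-1, e=sp−y≈-0.832275; I≈5.374756, D=e−e_prev≈1.398193; u=0·(-0.832275)+1/4·5.374756+1·1.398193≈2.741882; next y=7/10·(-0.167725)+1/4·2.741882≈0.568063
n=4: y≈0.568063, sp=-1, e=sp−y≈-1.568063; I≈3.806693, D=e−e_prev≈-0.735788; u=0·(-1.568063)+1/4·3.806693+1·(-0.735788)≈0.215885; next y=7/10·0.568063+1/4·0.215885≈0.451616
n=5: y≈0.451616, sp=-1, e=sp−y≈-1.451616; I≈2.355077, D=e−e_prev≈0.116448; u=0·(-1.451616)+1/4·2.355077+1·0.116448≈0.705217; next y=7/10·0.451616+1/4·0.705217≈0.492435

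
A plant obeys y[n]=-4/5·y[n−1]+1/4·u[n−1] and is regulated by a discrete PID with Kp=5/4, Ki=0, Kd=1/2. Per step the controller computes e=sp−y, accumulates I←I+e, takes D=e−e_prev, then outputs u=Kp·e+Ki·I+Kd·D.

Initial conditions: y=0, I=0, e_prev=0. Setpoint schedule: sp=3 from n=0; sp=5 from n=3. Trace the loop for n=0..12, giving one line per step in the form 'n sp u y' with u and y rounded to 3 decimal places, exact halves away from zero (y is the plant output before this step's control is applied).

(exact arithmetic carried between steps; '≈' marks a value shown rounded to 6 d.p. or computed from one; I and e_prev carry over from the previous line; the table rounds u and y to 3 d.p., halves away from zero)
n=0: y=0, sp=3, e=sp−y=3; I=3, D=e−e_prev=3; u=5/4·3+0·3+1/2·3=5.25; next y=-4/5·0+1/4·5.25=1.3125
n=1: y=1.3125, sp=3, e=sp−y=1.6875; I=4.6875, D=e−e_prev=-1.3125; u=5/4·1.6875+0·4.6875+1/2·(-1.3125)=1.453125; next y=-4/5·1.3125+1/4·1.453125≈-0.686719
n=2: y≈-0.686719, sp=3, e=sp−y≈3.686719; I≈8.374219, D=e−e_prev≈1.999219; u=5/4·3.686719+0·8.374219+1/2·1.999219≈5.608008; next y=-4/5·(-0.686719)+1/4·5.608008≈1.951377
n=3: y≈1.951377, sp=5, e=sp−y≈3.048623; I≈11.422842, D=e−e_prev≈-0.638096; u=5/4·3.048623+0·11.422842+1/2·(-0.638096)≈3.491731; next y=-4/5·1.951377+1/4·3.491731≈-0.688169
n=4: y≈-0.688169, sp=5, e=sp−y≈5.688169; I≈17.111011, D=e−e_prev≈2.639546; u=5/4·5.688169+0·17.111011+1/2·2.639546≈8.429984; next y=-4/5·(-0.688169)+1/4·8.429984≈2.658031
n=5: y≈2.658031, sp=5, e=sp−y≈2.341969; I≈19.452980, D=e−e_prev≈-3.346200; u=5/4·2.341969+0·19.452980+1/2·(-3.346200)≈1.254361; next y=-4/5·2.658031+1/4·1.254361≈-1.812835
n=6: y≈-1.812835, sp=5, e=sp−y≈6.812835; I≈26.265814, D=e−e_prev≈4.470866; u=5/4·6.812835+0·26.265814+1/2·4.470866≈10.751476; next y=-4/5·(-1.812835)+1/4·10.751476≈4.138137
n=7: y≈4.138137, sp=5, e=sp−y≈0.861863; I≈27.127678, D=e−e_prev≈-5.950971; u=5/4·0.861863+0·27.127678+1/2·(-5.950971)≈-1.898156; next y=-4/5·4.138137+1/4·(-1.898156)≈-3.785048
n=8: y≈-3.785048, sp=5, e=sp−y≈8.785048; I≈35.912726, D=e−e_prev≈7.923185; u=5/4·8.785048+0·35.912726+1/2·7.923185≈14.942903; next y=-4/5·(-3.785048)+1/4·14.942903≈6.763764
n=9: y≈6.763764, sp=5, e=sp−y≈-1.763764; I≈34.148961, D=e−e_prev≈-10.548813; u=5/4·(-1.763764)+0·34.148961+1/2·(-10.548813)≈-7.479112; next y=-4/5·6.763764+1/4·(-7.479112)≈-7.280789
n=10: y≈-7.280789, sp=5, e=sp−y≈12.280789; I≈46.429751, D=e−e_prev≈14.044554; u=5/4·12.280789+0·46.429751+1/2·14.044554≈22.373264; next y=-4/5·(-7.280789)+1/4·22.373264≈11.417948
n=11: y≈11.417948, sp=5, e=sp−y≈-6.417948; I≈40.011803, D=e−e_prev≈-18.698737; u=5/4·(-6.417948)+0·40.011803+1/2·(-18.698737)≈-17.371803; next y=-4/5·11.417948+1/4·(-17.371803)≈-13.477309
n=12: y≈-13.477309, sp=5, e=sp−y≈18.477309; I≈58.489112, D=e−e_prev≈24.895256; u=5/4·18.477309+0·58.489112+1/2·24.895256≈35.544264; next y=-4/5·(-13.477309)+1/4·35.544264≈19.667913

0 3 5.250 0.000
1 3 1.453 1.313
2 3 5.608 -0.687
3 5 3.492 1.951
4 5 8.430 -0.688
5 5 1.254 2.658
6 5 10.751 -1.813
7 5 -1.898 4.138
8 5 14.943 -3.785
9 5 -7.479 6.764
10 5 22.373 -7.281
11 5 -17.372 11.418
12 5 35.544 -13.477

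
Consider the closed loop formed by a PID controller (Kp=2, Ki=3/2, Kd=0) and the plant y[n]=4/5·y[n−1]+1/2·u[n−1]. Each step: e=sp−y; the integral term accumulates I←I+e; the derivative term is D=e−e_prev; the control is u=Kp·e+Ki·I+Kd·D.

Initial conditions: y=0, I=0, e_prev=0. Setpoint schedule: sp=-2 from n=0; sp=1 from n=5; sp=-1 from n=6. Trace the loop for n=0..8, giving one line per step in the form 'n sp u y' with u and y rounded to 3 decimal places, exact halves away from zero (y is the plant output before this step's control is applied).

(exact arithmetic carried between steps; '≈' marks a value shown rounded to 6 d.p. or computed from one; I and e_prev carry over from the previous line; the table rounds u and y to 3 d.p., halves away from zero)
n=0: y=0, sp=-2, e=sp−y=-2; I=-2, D=e−e_prev=-2; u=2·(-2)+3/2·(-2)+0·(-2)=-7; next y=4/5·0+1/2·(-7)=-3.5
n=1: y=-3.5, sp=-2, e=sp−y=1.5; I=-0.5, D=e−e_prev=3.5; u=2·1.5+3/2·(-0.5)+0·3.5=2.25; next y=4/5·(-3.5)+1/2·2.25=-1.675
n=2: y=-1.675, sp=-2, e=sp−y=-0.325; I=-0.825, D=e−e_prev=-1.825; u=2·(-0.325)+3/2·(-0.825)+0·(-1.825)=-1.8875; next y=4/5·(-1.675)+1/2·(-1.8875)=-2.28375
n=3: y=-2.28375, sp=-2, e=sp−y=0.28375; I=-0.54125, D=e−e_prev=0.60875; u=2·0.28375+3/2·(-0.54125)+0·0.60875=-0.244375; next y=4/5·(-2.28375)+1/2·(-0.244375)≈-1.949188
n=4: y≈-1.949188, sp=-2, e=sp−y≈-0.050813; I≈-0.592063, D=e−e_prev≈-0.334563; u=2·(-0.050813)+3/2·(-0.592063)+0·(-0.334563)≈-0.989719; next y=4/5·(-1.949188)+1/2·(-0.989719)≈-2.054209
n=5: y≈-2.054209, sp=1, e=sp−y≈3.054209; I≈2.462147, D=e−e_prev≈3.105022; u=2·3.054209+3/2·2.462147+0·3.105022≈9.801639; next y=4/5·(-2.054209)+1/2·9.801639≈3.257452
n=6: y≈3.257452, sp=-1, e=sp−y≈-4.257452; I≈-1.795305, D=e−e_prev≈-7.311661; u=2·(-4.257452)+3/2·(-1.795305)+0·(-7.311661)≈-11.207862; next y=4/5·3.257452+1/2·(-11.207862)≈-2.997969
n=7: y≈-2.997969, sp=-1, e=sp−y≈1.997969; I≈0.202664, D=e−e_prev≈6.255421; u=2·1.997969+3/2·0.202664+0·6.255421≈4.299935; next y=4/5·(-2.997969)+1/2·4.299935≈-0.248408
n=8: y≈-0.248408, sp=-1, e=sp−y≈-0.751592; I≈-0.548928, D=e−e_prev≈-2.749561; u=2·(-0.751592)+3/2·(-0.548928)+0·(-2.749561)≈-2.326576; next y=4/5·(-0.248408)+1/2·(-2.326576)≈-1.362014

0 -2 -7.000 0.000
1 -2 2.250 -3.500
2 -2 -1.888 -1.675
3 -2 -0.244 -2.284
4 -2 -0.990 -1.949
5 1 9.802 -2.054
6 -1 -11.208 3.257
7 -1 4.300 -2.998
8 -1 -2.327 -0.248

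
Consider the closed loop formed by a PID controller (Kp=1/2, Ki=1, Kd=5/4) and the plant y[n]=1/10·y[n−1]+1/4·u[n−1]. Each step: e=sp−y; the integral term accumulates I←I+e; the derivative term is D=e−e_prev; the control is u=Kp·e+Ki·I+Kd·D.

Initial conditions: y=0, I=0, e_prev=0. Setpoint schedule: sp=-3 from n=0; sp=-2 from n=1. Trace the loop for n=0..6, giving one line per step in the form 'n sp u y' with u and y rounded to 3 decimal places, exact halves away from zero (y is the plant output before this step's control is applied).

0 -3 -8.250 0.000
1 -2 0.922 -2.063
2 -2 -8.582 0.024
3 -2 -2.038 -2.143
4 -2 -8.507 -0.724
5 -2 -3.952 -2.199
6 -2 -8.323 -1.208

(exact arithmetic carried between steps; '≈' marks a value shown rounded to 6 d.p. or computed from one; I and e_prev carry over from the previous line; the table rounds u and y to 3 d.p., halves away from zero)
n=0: y=0, sp=-3, e=sp−y=-3; I=-3, D=e−e_prev=-3; u=1/2·(-3)+1·(-3)+5/4·(-3)=-8.25; next y=1/10·0+1/4·(-8.25)=-2.0625
n=1: y=-2.0625, sp=-2, e=sp−y=0.0625; I=-2.9375, D=e−e_prev=3.0625; u=1/2·0.0625+1·(-2.9375)+5/4·3.0625=0.921875; next y=1/10·(-2.0625)+1/4·0.921875≈0.024219
n=2: y≈0.024219, sp=-2, e=sp−y≈-2.024219; I≈-4.961719, D=e−e_prev≈-2.086719; u=1/2·(-2.024219)+1·(-4.961719)+5/4·(-2.086719)≈-8.582227; next y=1/10·0.024219+1/4·(-8.582227)≈-2.143135
n=3: y≈-2.143135, sp=-2, e=sp−y≈0.143135; I≈-4.818584, D=e−e_prev≈2.167354; u=1/2·0.143135+1·(-4.818584)+5/4·2.167354≈-2.037825; next y=1/10·(-2.143135)+1/4·(-2.037825)≈-0.723770
n=4: y≈-0.723770, sp=-2, e=sp−y≈-1.276230; I≈-6.094814, D=e−e_prev≈-1.419365; u=1/2·(-1.276230)+1·(-6.094814)+5/4·(-1.419365)≈-8.507136; next y=1/10·(-0.723770)+1/4·(-8.507136)≈-2.199161
n=5: y≈-2.199161, sp=-2, e=sp−y≈0.199161; I≈-5.895653, D=e−e_prev≈1.475391; u=1/2·0.199161+1·(-5.895653)+5/4·1.475391≈-3.951834; next y=1/10·(-2.199161)+1/4·(-3.951834)≈-1.207875
n=6: y≈-1.207875, sp=-2, e=sp−y≈-0.792125; I≈-6.687779, D=e−e_prev≈-0.991286; u=1/2·(-0.792125)+1·(-6.687779)+5/4·(-0.991286)≈-8.322950; next y=1/10·(-1.207875)+1/4·(-8.322950)≈-2.201525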